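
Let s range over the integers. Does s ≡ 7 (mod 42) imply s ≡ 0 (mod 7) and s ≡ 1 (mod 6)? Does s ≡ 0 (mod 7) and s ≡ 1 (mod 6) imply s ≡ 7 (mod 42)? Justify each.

(→) Suppose s ≡ 7 (mod 42); write s = 42j + 7. Since 7 ∣ 42, reducing mod 7 gives s ≡ 7 ≡ 0 (mod 7); since 6 ∣ 42, reducing mod 6 gives s ≡ 7 ≡ 1 (mod 6).

(←) Conversely, if s ≡ 0 (mod 7) and s ≡ 1 (mod 6), then by the Chinese remainder theorem s ≡ 7 (mod 42). This is exactly s ≡ 7 (mod 42).

Equivalent; both directions hold.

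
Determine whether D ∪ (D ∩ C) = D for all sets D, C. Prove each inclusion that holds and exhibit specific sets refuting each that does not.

(⊆) Let x ∈ D ∪ (D ∩ C). Then either x ∈ D and x ∉ C; or x ∈ D ∩ C. In each case x ∈ D, so D ∪ (D ∩ C) ⊆ D.

(⊇) Let x ∈ D. Then either x ∈ D and x ∉ C; or x ∈ D ∩ C. In each case x ∈ D ∪ (D ∩ C), so D ⊆ D ∪ (D ∩ C).

Both inclusions hold.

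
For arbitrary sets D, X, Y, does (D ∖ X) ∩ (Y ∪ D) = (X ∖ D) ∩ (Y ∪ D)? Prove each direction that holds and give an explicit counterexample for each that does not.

Both inclusions fail.

(⊆) This inclusion fails. Take D = {1}, X = ∅, Y = ∅; then 1 ∈ (D ∖ X) ∩ (Y ∪ D) but 1 ∉ (X ∖ D) ∩ (Y ∪ D).

(⊇) This inclusion fails. Take D = ∅, X = {1}, Y = {1}; then 1 ∈ (X ∖ D) ∩ (Y ∪ D) but 1 ∉ (D ∖ X) ∩ (Y ∪ D).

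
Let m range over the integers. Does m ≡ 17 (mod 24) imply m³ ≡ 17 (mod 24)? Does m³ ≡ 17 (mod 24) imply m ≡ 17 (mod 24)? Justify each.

(→) Suppose m ≡ 17 (mod 24). Write m = 24j + 17. Then (24j + 17)³ = 13824j³ + 29376j² + 20808j + 4913 = 24(576j³ + 1224j² + 867j + 204) + 17, so m³ ≡ 17 (mod 24).

(←) Conversely, suppose m³ ≡ 17 (mod 24). The only residue r in {0, …, 23} with r³ ≡ 17 (mod 24) is r = 17, so m ≡ 17 (mod 24).

The biconditional holds.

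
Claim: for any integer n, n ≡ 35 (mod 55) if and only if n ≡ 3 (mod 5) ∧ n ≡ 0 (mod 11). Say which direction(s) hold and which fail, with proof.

Neither implication holds.

(→) This fails: n = 35 gives 35 ≡ 35 (mod 55) but 35 ≡ 0 (mod 5), so the conjunction on the right does not hold.

(←) This fails: n = 33 satisfies both congruences on the right (33 ≡ 3 mod 5 and 33 ≡ 0 mod 11) yet 33 ≡ 33 (mod 55), not 35.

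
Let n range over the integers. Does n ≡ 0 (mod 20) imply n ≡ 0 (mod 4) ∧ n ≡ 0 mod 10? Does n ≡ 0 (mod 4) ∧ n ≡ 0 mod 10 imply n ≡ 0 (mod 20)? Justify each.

Both implications hold.

(←) If n ≡ 0 (mod 4) and n ≡ 0 (mod 10), then by the Chinese remainder theorem n ≡ 0 (mod 20). This is exactly n ≡ 0 (mod 20).

(→) Suppose n ≡ 0 (mod 20); write n = 20j + 0. Since 4 ∣ 20, reducing mod 4 gives n ≡ 0 (mod 4); since 10 ∣ 20, reducing mod 10 gives n ≡ 0 (mod 10).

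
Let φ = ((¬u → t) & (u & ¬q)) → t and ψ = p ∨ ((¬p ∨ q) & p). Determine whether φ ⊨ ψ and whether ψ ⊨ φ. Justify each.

(→) This fails. Under t = F, q = F, u = F, p = F, the left side is true but the right side is false.

(←) This fails. Under t = F, q = F, u = T, p = T, the left side is false but the right side is true.

(⇒) fails and (⇐) fails.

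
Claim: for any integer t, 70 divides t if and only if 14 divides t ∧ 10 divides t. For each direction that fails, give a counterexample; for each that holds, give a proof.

Converse. Suppose 14 ∣ t and 10 ∣ t. Any common multiple of 14 and 10 is a multiple of their lcm; here lcm(14, 10) = 14·10/gcd(14, 10) = 140/2 = 70, so 70 ∣ t.

Forward direction. If 70 ∣ t, write t = 70q. Since 70 = 5·14, t = 14·(5q), so 14 ∣ t; and since 70 = 7·10, t = 10·(7q), so 10 ∣ t.

Both directions hold.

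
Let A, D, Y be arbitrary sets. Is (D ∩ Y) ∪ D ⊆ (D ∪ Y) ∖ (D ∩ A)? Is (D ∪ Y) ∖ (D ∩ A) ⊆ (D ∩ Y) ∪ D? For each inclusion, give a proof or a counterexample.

Neither inclusion holds.

Forward inclusion. This inclusion fails. Take A = {1}, D = {1}, Y = ∅; then 1 ∈ (D ∩ Y) ∪ D but 1 ∉ (D ∪ Y) ∖ (D ∩ A).

Reverse inclusion. This inclusion fails. Take A = ∅, D = ∅, Y = {1}; then 1 ∈ (D ∪ Y) ∖ (D ∩ A) but 1 ∉ (D ∩ Y) ∪ D.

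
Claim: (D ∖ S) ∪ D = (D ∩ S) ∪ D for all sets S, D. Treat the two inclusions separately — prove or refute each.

Both inclusions hold.

(⊇) Let x ∈ (D ∩ S) ∪ D. Then either x ∈ D and x ∉ S; or x ∈ S ∩ D. In each case x ∈ (D ∖ S) ∪ D, so (D ∩ S) ∪ D ⊆ (D ∖ S) ∪ D.

(⊆) Let x ∈ (D ∖ S) ∪ D. Then either x ∈ D and x ∉ S; or x ∈ S ∩ D. In each case x ∈ (D ∩ S) ∪ D, so (D ∖ S) ∪ D ⊆ (D ∩ S) ∪ D.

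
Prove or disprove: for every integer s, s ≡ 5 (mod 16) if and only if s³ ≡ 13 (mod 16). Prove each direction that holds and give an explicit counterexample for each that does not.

Forward direction. Suppose s ≡ 5 (mod 16). Write s = 16j + 5. Then (16j + 5)³ = 4096j³ + 3840j² + 1200j + 125 = 16(256j³ + 240j² + 75j + 7) + 13, so s³ ≡ 13 (mod 16).

Converse. Suppose s³ ≡ 13 (mod 16). The only residue r in {0, …, 15} with r³ ≡ 13 (mod 16) is r = 5, so s ≡ 5 (mod 16).

Both implications hold.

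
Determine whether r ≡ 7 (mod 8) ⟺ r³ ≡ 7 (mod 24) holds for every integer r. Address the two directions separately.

(⇒) fails; (⇐) holds.

[⇒] This fails: take r = 15. Then 15 ≡ 7 (mod 8), but 15³ = 3375 ≡ 15 (mod 24), not 7.

[⇐] Conversely, the residues r modulo 24 with r³ ≡ 7 (mod 24) are exactly {7}, and each is ≡ 7 (mod 8).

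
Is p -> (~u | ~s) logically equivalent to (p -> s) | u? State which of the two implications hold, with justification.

(⇒) This fails. Under s = F, u = F, p = T, the left side is true but the right side is false.

(⇐) This fails. Under s = T, u = T, p = T, the left side is false but the right side is true.

Neither implication holds.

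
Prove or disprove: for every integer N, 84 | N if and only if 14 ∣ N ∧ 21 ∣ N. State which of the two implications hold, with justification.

(→) If 84 ∣ N, write N = 84q. Since 84 = 6·14, N = 14·(6q), so 14 ∣ N; and since 84 = 4·21, N = 21·(4q), so 21 ∣ N.

(←) This fails: take N = 42. Both 14 ∣ 42 and 21 ∣ 42, yet 42 is not a multiple of 84 (since 42 = 0·84 + 42), so 84 ∤ 42.

The forward direction holds; the converse fails.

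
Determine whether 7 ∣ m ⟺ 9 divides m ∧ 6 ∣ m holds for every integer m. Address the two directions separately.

Neither direction holds.

Forward direction. This fails: take m = 7. Certainly 7 ∣ 7, but 9 ∤ 7.

Converse. This fails: take m = 18. Both 9 ∣ 18 and 6 ∣ 18, yet 18 is not a multiple of 7 (since 18 = 2·7 + 4), so 7 ∤ 18.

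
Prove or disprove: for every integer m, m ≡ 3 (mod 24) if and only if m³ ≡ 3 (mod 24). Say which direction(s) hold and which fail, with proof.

(⇒) Suppose m ≡ 3 (mod 24). Write m = 24j + 3. Then (24j + 3)³ = 13824j³ + 5184j² + 648j + 27 = 24(576j³ + 216j² + 27j + 1) + 3, so m³ ≡ 3 (mod 24).

(⇐) Conversely, suppose m³ ≡ 3 (mod 24). The only residue r in {0, …, 23} with r³ ≡ 3 (mod 24) is r = 3, so m ≡ 3 (mod 24).

Equivalent; both directions hold.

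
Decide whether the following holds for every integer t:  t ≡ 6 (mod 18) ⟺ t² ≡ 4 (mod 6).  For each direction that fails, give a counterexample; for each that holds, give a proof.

(⇒) This fails: take t = 6. Then 6 ≡ 6 (mod 18), but 6² = 36 ≡ 0 (mod 6), not 4.

(⇐) This fails: take t = 2. Then 2² = 4 ≡ 4 (mod 6), yet 2 ≡ 2 (mod 18), not 6.

(⇒) fails and (⇐) fails.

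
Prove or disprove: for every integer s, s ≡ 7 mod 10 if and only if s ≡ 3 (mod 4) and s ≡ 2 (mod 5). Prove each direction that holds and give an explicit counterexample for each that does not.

[⇐] If s ≡ 3 (mod 4) and s ≡ 2 (mod 5), then by the Chinese remainder theorem s ≡ 7 (mod 20). Since 7 ≡ 7 (mod 10) and 10 ∣ 20, we get s ≡ 7 (mod 10).

[⇒] This fails: s = 17 gives 17 ≡ 7 (mod 10) but 17 ≡ 1 (mod 4), so the conjunction on the right does not hold.

Only the converse holds.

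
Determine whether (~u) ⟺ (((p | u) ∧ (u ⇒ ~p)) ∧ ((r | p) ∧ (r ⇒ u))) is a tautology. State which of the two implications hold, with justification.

Neither implication holds.

Forward direction. This fails. Under p = F, r = F, u = F, the left side is true but the right side is false.

Converse. This fails. Under p = F, r = T, u = T, the left side is false but the right side is true.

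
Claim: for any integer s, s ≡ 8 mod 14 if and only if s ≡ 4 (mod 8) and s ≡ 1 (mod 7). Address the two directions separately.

[⇒] This fails: s = 8 gives 8 ≡ 8 (mod 14) but 8 ≡ 0 (mod 8), so the conjunction on the right does not hold.

[⇐] Conversely, if s ≡ 4 (mod 8) and s ≡ 1 (mod 7), then by the Chinese remainder theorem s ≡ 36 (mod 56). Since 36 ≡ 8 (mod 14) and 14 ∣ 56, we get s ≡ 8 (mod 14).

Only the converse holds.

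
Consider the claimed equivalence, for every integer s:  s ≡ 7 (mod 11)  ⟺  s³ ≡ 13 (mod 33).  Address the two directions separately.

Forward direction. This fails: take s = 18. Then 18 ≡ 7 (mod 11), but 18³ = 5832 ≡ 24 (mod 33), not 13.

Converse. The residues r modulo 33 with r³ ≡ 13 (mod 33) are exactly {7}, and each is ≡ 7 (mod 11).

The forward direction fails; the converse holds.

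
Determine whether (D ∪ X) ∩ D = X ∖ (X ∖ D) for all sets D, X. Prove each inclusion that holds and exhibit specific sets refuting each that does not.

Only the reverse inclusion holds.

(⟹) This inclusion fails. Take D = {1}, X = ∅; then 1 ∈ (D ∪ X) ∩ D but 1 ∉ X ∖ (X ∖ D).

(⟸) Let x ∈ X ∖ (X ∖ D). Then x ∈ D ∩ X, from which x ∈ (D ∪ X) ∩ D.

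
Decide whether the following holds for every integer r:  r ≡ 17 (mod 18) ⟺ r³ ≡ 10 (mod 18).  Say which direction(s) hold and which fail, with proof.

Both directions fail.

(⟹) This fails: take r = 17. Then 17 ≡ 17 (mod 18), but 17³ = 4913 ≡ 17 (mod 18), not 10.

(⟸) This fails: take r = 4. Then 4³ = 64 ≡ 10 (mod 18), yet 4 ≡ 4 (mod 18), not 17.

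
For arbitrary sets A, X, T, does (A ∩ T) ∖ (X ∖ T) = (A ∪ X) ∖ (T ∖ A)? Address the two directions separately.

The sets are not equal: only the forward inclusion holds.

Forward inclusion. Let x ∈ (A ∩ T) ∖ (X ∖ T). Then either x ∈ A ∩ T and x ∉ X; or x ∈ A ∩ X ∩ T. In each case x ∈ (A ∪ X) ∖ (T ∖ A), so (A ∩ T) ∖ (X ∖ T) ⊆ (A ∪ X) ∖ (T ∖ A).

Reverse inclusion. This inclusion fails. Take A = {1}, X = ∅, T = ∅; then 1 ∈ (A ∪ X) ∖ (T ∖ A) but 1 ∉ (A ∩ T) ∖ (X ∖ T).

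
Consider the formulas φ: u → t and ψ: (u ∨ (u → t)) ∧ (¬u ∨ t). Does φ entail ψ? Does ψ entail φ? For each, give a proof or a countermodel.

Both implications hold.

Forward direction. Assume the antecedent. If t is true, (u ∨ (u → t)) ∧ (¬u ∨ t) reduces to true regardless of the other variables. If t is false, the antecedent forces (t = F, u = F), and (u ∨ (u → t)) ∧ (¬u ∨ t) holds there. Either way (u ∨ (u → t)) ∧ (¬u ∨ t) holds.

Converse. Assume the antecedent. If t is true, u → t reduces to true regardless of the other variables. If t is false, the antecedent forces (t = F, u = F), and u → t holds there. Either way u → t holds.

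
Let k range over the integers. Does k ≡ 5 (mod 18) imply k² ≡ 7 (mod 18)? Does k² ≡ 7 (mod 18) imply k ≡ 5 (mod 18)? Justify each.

Only the forward direction holds.

(→) Suppose k ≡ 5 (mod 18). Write k = 18j + 5. Then (18j + 5)² = 324j² + 180j + 25 = 18(18j² + 10j + 1) + 7, so k² ≡ 7 (mod 18).

(←) This fails: take k = 13. Then 13² = 169 ≡ 7 (mod 18), yet 13 ≡ 13 (mod 18), not 5.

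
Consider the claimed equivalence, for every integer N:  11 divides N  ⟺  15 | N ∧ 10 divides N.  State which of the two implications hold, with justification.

Neither implication holds.

(⟹) This fails: take N = 11. Certainly 11 ∣ 11, but 15 ∤ 11.

(⟸) This fails: take N = 30. Both 15 ∣ 30 and 10 ∣ 30, yet 30 is not a multiple of 11 (since 30 = 2·11 + 8), so 11 ∤ 30.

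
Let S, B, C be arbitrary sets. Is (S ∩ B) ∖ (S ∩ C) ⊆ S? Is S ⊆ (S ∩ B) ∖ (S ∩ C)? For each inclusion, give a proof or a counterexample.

(⊆) holds; (⊇) fails.

Forward inclusion. Let x ∈ (S ∩ B) ∖ (S ∩ C). Then x ∈ S ∩ B and x ∉ C, from which x ∈ S.

Reverse inclusion. This inclusion fails. Take S = {1}, B = ∅, C = ∅; then 1 ∈ S but 1 ∉ (S ∩ B) ∖ (S ∩ C).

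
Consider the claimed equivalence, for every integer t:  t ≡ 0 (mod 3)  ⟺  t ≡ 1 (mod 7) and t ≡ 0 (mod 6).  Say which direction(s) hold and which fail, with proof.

The forward direction fails; the converse holds.

Forward direction. This fails: t = 0 gives 0 ≡ 0 (mod 3) but 0 ≡ 0 (mod 7), so the conjunction on the right does not hold.

Converse. If t ≡ 1 (mod 7) and t ≡ 0 (mod 6), then by the Chinese remainder theorem t ≡ 36 (mod 42). Since 36 ≡ 0 (mod 3) and 3 ∣ 42, we get t ≡ 0 (mod 3).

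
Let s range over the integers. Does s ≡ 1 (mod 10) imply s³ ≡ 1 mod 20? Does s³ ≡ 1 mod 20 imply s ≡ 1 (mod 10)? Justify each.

The forward direction fails; the converse holds.

[⇐] The residues r modulo 20 with r³ ≡ 1 (mod 20) are exactly {1}, and each is ≡ 1 (mod 10).

[⇒] This fails: take s = 11. Then 11 ≡ 1 (mod 10), but 11³ = 1331 ≡ 11 (mod 20), not 1.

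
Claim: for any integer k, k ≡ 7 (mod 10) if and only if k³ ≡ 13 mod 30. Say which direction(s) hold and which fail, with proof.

(→) This fails: take k = 17. Then 17 ≡ 7 (mod 10), but 17³ = 4913 ≡ 23 (mod 30), not 13.

(←) Conversely, the residues r modulo 30 with r³ ≡ 13 (mod 30) are exactly {7}, and each is ≡ 7 (mod 10).

The forward direction fails; the converse holds.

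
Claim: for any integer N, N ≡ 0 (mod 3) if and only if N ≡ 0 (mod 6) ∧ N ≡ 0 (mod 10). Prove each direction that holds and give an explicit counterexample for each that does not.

Only the converse holds.

(⇐) If N ≡ 0 (mod 6) and N ≡ 0 (mod 10), then by the Chinese remainder theorem N ≡ 0 (mod 30). Since 0 ≡ 0 (mod 3) and 3 ∣ 30, we get N ≡ 0 (mod 3).

(⇒) This fails: N = 3 gives 3 ≡ 0 (mod 3) but 3 ≡ 3 (mod 6), so the conjunction on the right does not hold.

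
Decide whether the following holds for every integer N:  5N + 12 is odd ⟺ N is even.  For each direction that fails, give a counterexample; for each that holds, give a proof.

(→) This fails: N = 7 gives 5N + 12 = 47, which is odd, but 7 is odd, not even.

(←) This also fails: N = 2 is even, but 5N + 12 = 22 is even, not odd.

Neither implication holds.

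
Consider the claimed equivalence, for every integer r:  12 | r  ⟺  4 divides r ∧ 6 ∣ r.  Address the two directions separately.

Both directions hold; the statement is true.

Forward direction. If 12 ∣ r, write r = 12q. Since 12 = 3·4, r = 4·(3q), so 4 ∣ r; and since 12 = 2·6, r = 6·(2q), so 6 ∣ r.

Converse. Suppose 4 ∣ r and 6 ∣ r. Any common multiple of 4 and 6 is a multiple of their lcm; here lcm(4, 6) = 4·6/gcd(4, 6) = 24/2 = 12, so 12 ∣ r.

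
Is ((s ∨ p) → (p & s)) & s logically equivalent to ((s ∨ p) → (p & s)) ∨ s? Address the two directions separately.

Not equivalent: only (⇒) holds.

[⇐] This fails. Under p = F, s = F, the left side is false but the right side is true.

[⇒] Assume the antecedent. If p is true, the antecedent forces (p = T, s = T), and ((s ∨ p) → (p & s)) ∨ s holds there. If p is false, the antecedent cannot hold. Either way ((s ∨ p) → (p & s)) ∨ s holds.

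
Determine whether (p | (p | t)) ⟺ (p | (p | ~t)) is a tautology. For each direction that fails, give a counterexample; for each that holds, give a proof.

(⟹) This fails. Under t = T, p = F, the left side is true but the right side is false.

(⟸) This fails. Under t = F, p = F, the left side is false but the right side is true.

Neither direction holds.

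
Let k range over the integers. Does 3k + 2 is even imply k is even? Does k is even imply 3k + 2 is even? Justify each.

Equivalent; both directions hold.

(→) Suppose 3k + 2 is even. Since 3 is odd, 3k and k have the same parity, so 3k + 2 ≡ k + 2 (mod 2). As 2 is even, 3k + 2 is even exactly when k is even. Thus k is even.

(←) Conversely, suppose k is even; write k = 2j. Then 3k + 2 = 3·(2j) + 2 = 2·3j + 2, which is even.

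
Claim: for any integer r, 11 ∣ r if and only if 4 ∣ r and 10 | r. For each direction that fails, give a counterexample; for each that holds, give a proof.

Both directions fail.

(⇒) This fails: take r = 11. Certainly 11 ∣ 11, but 4 ∤ 11.

(⇐) This fails: take r = 20. Both 4 ∣ 20 and 10 ∣ 20, yet 20 is not a multiple of 11 (since 20 = 1·11 + 9), so 11 ∤ 20.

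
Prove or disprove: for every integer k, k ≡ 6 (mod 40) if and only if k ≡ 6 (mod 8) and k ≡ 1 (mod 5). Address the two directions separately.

Equivalent; both directions hold.

Forward direction. Suppose k ≡ 6 (mod 40); write k = 40j + 6. Since 8 ∣ 40, reducing mod 8 gives k ≡ 6 (mod 8); since 5 ∣ 40, reducing mod 5 gives k ≡ 6 ≡ 1 (mod 5).

Converse. If k ≡ 6 (mod 8) and k ≡ 1 (mod 5), then by the Chinese remainder theorem k ≡ 6 (mod 40). This is exactly k ≡ 6 (mod 40).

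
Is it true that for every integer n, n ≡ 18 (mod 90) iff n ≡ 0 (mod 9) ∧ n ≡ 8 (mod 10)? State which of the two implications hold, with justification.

(⟹) Suppose n ≡ 18 (mod 90); write n = 90j + 18. Since 9 ∣ 90, reducing mod 9 gives n ≡ 18 ≡ 0 (mod 9); since 10 ∣ 90, reducing mod 10 gives n ≡ 18 ≡ 8 (mod 10).

(⟸) Conversely, if n ≡ 0 (mod 9) and n ≡ 8 (mod 10), then by the Chinese remainder theorem n ≡ 18 (mod 90). This is exactly n ≡ 18 (mod 90).

Both implications hold.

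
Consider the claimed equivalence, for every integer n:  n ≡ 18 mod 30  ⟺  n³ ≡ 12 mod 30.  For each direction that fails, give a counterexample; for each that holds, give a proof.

(⇒) Suppose n ≡ 18 mod 30. Write n = 30j + 18. Then (30j + 18)³ = 27000j³ + 48600j² + 29160j + 5832 = 30(900j³ + 1620j² + 972j + 194) + 12, so n³ ≡ 12 (mod 30).

(⇐) Conversely, suppose n³ ≡ 12 (mod 30). The only residue r in {0, …, 29} with r³ ≡ 12 (mod 30) is r = 18, so n ≡ 18 (mod 30).

Both directions hold; the statement is true.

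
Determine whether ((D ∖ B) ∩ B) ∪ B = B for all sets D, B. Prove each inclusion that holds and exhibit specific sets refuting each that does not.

Both inclusions hold; the sets are equal.

Forward inclusion. Let x ∈ ((D ∖ B) ∩ B) ∪ B. Then either x ∈ B and x ∉ D; or x ∈ D ∩ B. In each case x ∈ B, so ((D ∖ B) ∩ B) ∪ B ⊆ B.

Reverse inclusion. Let x ∈ B. Then either x ∈ B and x ∉ D; or x ∈ D ∩ B. In each case x ∈ ((D ∖ B) ∩ B) ∪ B, so B ⊆ ((D ∖ B) ∩ B) ∪ B.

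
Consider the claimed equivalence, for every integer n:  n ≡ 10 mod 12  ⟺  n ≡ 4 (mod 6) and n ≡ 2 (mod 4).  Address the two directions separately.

(⟹) Suppose n ≡ 10 (mod 12); write n = 12j + 10. Since 6 ∣ 12, reducing mod 6 gives n ≡ 10 ≡ 4 (mod 6); since 4 ∣ 12, reducing mod 4 gives n ≡ 10 ≡ 2 (mod 4).

(⟸) Conversely, if n ≡ 4 (mod 6) and n ≡ 2 (mod 4), then by the Chinese remainder theorem n ≡ 10 (mod 12). This is exactly n ≡ 10 (mod 12).

Equivalent; both directions hold.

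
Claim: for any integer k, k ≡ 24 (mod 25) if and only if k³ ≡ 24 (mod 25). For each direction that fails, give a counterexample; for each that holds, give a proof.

Forward direction. Suppose k ≡ 24 (mod 25). Write k = 25j + 24. Then (25j + 24)³ = 15625j³ + 45000j² + 43200j + 13824 = 25(625j³ + 1800j² + 1728j + 552) + 24, so k³ ≡ 24 (mod 25).

Converse. Suppose k³ ≡ 24 (mod 25). The only residue r in {0, …, 24} with r³ ≡ 24 (mod 25) is r = 24, so k ≡ 24 (mod 25).

The biconditional holds.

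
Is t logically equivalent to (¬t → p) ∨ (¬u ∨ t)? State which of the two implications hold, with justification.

(⇒) Assume the antecedent. If u is true, the antecedent forces (u = T, t = T, p = F) or (u = T, t = T, p = T), and (¬t → p) ∨ (¬u ∨ t) holds there. If u is false, (¬t → p) ∨ (¬u ∨ t) reduces to true regardless of the other variables. Either way (¬t → p) ∨ (¬u ∨ t) holds.

(⇐) This fails. Under u = F, t = F, p = F, the left side is false but the right side is true.

Not equivalent: only (⇒) holds.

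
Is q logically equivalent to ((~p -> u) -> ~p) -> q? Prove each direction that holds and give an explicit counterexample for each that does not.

Only the forward implication holds.

[⇒] Assume the antecedent. If q is true, ((~p -> u) -> ~p) -> q reduces to true regardless of the other variables. If q is false, the antecedent cannot hold. Either way ((~p -> u) -> ~p) -> q holds.

[⇐] This fails. Under q = F, u = F, p = T, the left side is false but the right side is true.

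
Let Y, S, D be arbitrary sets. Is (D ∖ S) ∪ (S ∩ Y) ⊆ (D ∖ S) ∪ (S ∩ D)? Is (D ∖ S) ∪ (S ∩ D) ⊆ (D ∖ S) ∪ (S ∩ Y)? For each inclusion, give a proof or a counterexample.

Neither inclusion holds.

(⊆) This inclusion fails. Take Y = {1}, S = {1}, D = ∅; then 1 ∈ (D ∖ S) ∪ (S ∩ Y) but 1 ∉ (D ∖ S) ∪ (S ∩ D).

(⊇) This inclusion fails. Take Y = ∅, S = {1}, D = {1}; then 1 ∈ (D ∖ S) ∪ (S ∩ D) but 1 ∉ (D ∖ S) ∪ (S ∩ Y).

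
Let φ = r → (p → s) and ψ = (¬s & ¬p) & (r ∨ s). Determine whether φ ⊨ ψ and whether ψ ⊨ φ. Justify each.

Not equivalent: only (⇐) holds.

(←) Assume the antecedent. If p is true, the antecedent cannot hold. If p is false, r → (p → s) reduces to true regardless of the other variables. Either way r → (p → s) holds.

(→) This fails. Under p = F, r = F, s = F, the left side is true but the right side is false.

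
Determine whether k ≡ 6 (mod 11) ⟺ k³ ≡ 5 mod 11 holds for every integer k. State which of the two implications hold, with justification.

(⟹) This fails: take k = 6. Then 6 ≡ 6 (mod 11), but 6³ = 216 ≡ 7 (mod 11), not 5.

(⟸) This fails: take k = 3. Then 3³ = 27 ≡ 5 (mod 11), yet 3 ≡ 3 (mod 11), not 6.

(⇒) fails and (⇐) fails.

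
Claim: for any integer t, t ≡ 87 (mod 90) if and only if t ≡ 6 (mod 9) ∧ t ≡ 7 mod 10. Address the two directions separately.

(⇒) Suppose t ≡ 87 (mod 90); write t = 90j + 87. Since 9 ∣ 90, reducing mod 9 gives t ≡ 87 ≡ 6 (mod 9); since 10 ∣ 90, reducing mod 10 gives t ≡ 87 ≡ 7 (mod 10).

(⇐) Conversely, if t ≡ 6 (mod 9) and t ≡ 7 (mod 10), then by the Chinese remainder theorem t ≡ 87 (mod 90). This is exactly t ≡ 87 (mod 90).

Both directions hold.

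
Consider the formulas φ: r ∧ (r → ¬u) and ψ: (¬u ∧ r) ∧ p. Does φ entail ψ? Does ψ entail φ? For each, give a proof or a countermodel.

(⇒) fails; (⇐) holds.

(⇒) This fails. Under r = T, u = F, p = F, the left side is true but the right side is false.

(⇐) Assume the antecedent. If r is true, the antecedent forces (r = T, u = F, p = T), and r ∧ (r → ¬u) holds there. If r is false, the antecedent cannot hold. Either way r ∧ (r → ¬u) holds.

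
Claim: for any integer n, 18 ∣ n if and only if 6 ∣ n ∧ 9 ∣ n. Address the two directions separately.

(→) If 18 ∣ n, write n = 18q. Since 18 = 3·6, n = 6·(3q), so 6 ∣ n; and since 18 = 2·9, n = 9·(2q), so 9 ∣ n.

(←) Suppose 6 ∣ n and 9 ∣ n. Any common multiple of 6 and 9 is a multiple of their lcm; here lcm(6, 9) = 6·9/gcd(6, 9) = 54/3 = 18, so 18 ∣ n.

Both directions hold.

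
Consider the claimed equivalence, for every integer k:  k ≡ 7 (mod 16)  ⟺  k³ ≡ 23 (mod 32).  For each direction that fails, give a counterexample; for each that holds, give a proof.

(⟹) This fails: take k = 23. Then 23 ≡ 7 (mod 16), but 23³ = 12167 ≡ 7 (mod 32), not 23.

(⟸) Conversely, the residues r modulo 32 with r³ ≡ 23 (mod 32) are exactly {7}, and each is ≡ 7 (mod 16).

Not equivalent: only (⇐) holds.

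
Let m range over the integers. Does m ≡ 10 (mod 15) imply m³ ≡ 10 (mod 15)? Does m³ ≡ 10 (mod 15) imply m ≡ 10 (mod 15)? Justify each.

Equivalent; both directions hold.

Forward direction. Suppose m ≡ 10 (mod 15). Write m = 15j + 10. Then (15j + 10)³ = 3375j³ + 6750j² + 4500j + 1000 = 15(225j³ + 450j² + 300j + 66) + 10, so m³ ≡ 10 (mod 15).

Converse. Suppose m³ ≡ 10 (mod 15). The only residue r in {0, …, 14} with r³ ≡ 10 (mod 15) is r = 10, so m ≡ 10 (mod 15).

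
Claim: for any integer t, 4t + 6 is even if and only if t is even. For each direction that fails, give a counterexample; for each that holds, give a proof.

(⇒) fails; (⇐) holds.

(⇐) Suppose t is even. Since 4 is even, 4t is even for every t, so 4t + 6 has the same parity as 6, which is even. Hence 4t + 6 is even.

(⇒) This fails: take t = 7. Then 4t + 6 = 34, which is even, yet t = 7 is odd, not even.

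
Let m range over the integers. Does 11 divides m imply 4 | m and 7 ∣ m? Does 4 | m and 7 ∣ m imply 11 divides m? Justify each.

Neither implication holds.

(→) This fails: take m = 11. Certainly 11 ∣ 11, but 4 ∤ 11.

(←) This fails: take m = 28. Both 4 ∣ 28 and 7 ∣ 28, yet 28 is not a multiple of 11 (since 28 = 2·11 + 6), so 11 ∤ 28.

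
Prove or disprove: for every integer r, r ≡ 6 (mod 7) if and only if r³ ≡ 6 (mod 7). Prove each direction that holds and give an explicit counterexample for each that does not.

(⇐) This fails: take r = 3. Then 3³ = 27 ≡ 6 (mod 7), yet 3 ≡ 3 (mod 7), not 6.

(⇒) Suppose r ≡ 6 (mod 7). Write r = 7j + 6. Then (7j + 6)³ = 343j³ + 882j² + 756j + 216 = 7(49j³ + 126j² + 108j + 30) + 6, so r³ ≡ 6 (mod 7).

Only the forward direction holds.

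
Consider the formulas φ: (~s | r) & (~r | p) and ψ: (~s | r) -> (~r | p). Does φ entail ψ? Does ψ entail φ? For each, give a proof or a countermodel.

Not equivalent: only (⇒) holds.

[⇒] Assume the antecedent. If r is true, the antecedent forces (r = T, p = T, s = F) or (r = T, p = T, s = T), and (~s | r) -> (~r | p) holds there. If r is false, (~s | r) -> (~r | p) reduces to true regardless of the other variables. Either way (~s | r) -> (~r | p) holds.

[⇐] This fails. Under r = F, p = F, s = T, the left side is false but the right side is true.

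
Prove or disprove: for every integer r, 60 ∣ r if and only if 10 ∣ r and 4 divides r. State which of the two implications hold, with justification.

[⇒] If 60 ∣ r, write r = 60q. Since 60 = 6·10, r = 10·(6q), so 10 ∣ r; and since 60 = 15·4, r = 4·(15q), so 4 ∣ r.

[⇐] This fails: take r = 20. Both 10 ∣ 20 and 4 ∣ 20, yet 20 is not a multiple of 60 (since 20 = 0·60 + 20), so 60 ∤ 20.

Not equivalent: only (⇒) holds.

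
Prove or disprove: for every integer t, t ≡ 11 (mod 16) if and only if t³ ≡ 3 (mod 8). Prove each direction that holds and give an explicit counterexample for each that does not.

(⟹) Suppose t ≡ 11 (mod 16). Then t³ ≡ 11³ = 1331 (mod 16), and since 8 ∣ 16, also t³ ≡ 3 (mod 8).

(⟸) This fails: take t = 3. Then 3³ = 27 ≡ 3 (mod 8), yet 3 ≡ 3 (mod 16), not 11.

Only the forward implication holds.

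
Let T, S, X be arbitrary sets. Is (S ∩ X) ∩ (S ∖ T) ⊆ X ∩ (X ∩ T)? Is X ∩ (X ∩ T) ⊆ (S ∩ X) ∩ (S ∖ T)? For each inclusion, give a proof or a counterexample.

Both inclusions fail.

Forward inclusion. This inclusion fails. Take T = ∅, S = {1}, X = {1}; then 1 ∈ (S ∩ X) ∩ (S ∖ T) but 1 ∉ X ∩ (X ∩ T).

Reverse inclusion. This inclusion fails. Take T = {1}, S = ∅, X = {1}; then 1 ∈ X ∩ (X ∩ T) but 1 ∉ (S ∩ X) ∩ (S ∖ T).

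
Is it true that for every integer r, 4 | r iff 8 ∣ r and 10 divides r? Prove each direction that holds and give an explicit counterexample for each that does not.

The forward direction fails; the converse holds.

[⇒] This fails: take r = 4. Certainly 4 ∣ 4, but 8 ∤ 4.

[⇐] Suppose 8 ∣ r and 10 ∣ r. Any common multiple of 8 and 10 is a multiple of their lcm; here lcm(8, 10) = 8·10/gcd(8, 10) = 80/2 = 40, so 40 ∣ r. Since 4 ∣ 40, it follows that 4 ∣ r.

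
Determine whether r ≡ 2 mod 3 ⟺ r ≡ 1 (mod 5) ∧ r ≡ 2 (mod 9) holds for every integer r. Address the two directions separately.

Only the reverse direction holds.

Forward direction. This fails: r = 32 gives 32 ≡ 2 (mod 3) but 32 ≡ 2 (mod 5), so the conjunction on the right does not hold.

Converse. If r ≡ 1 (mod 5) and r ≡ 2 (mod 9), then by the Chinese remainder theorem r ≡ 11 (mod 45). Since 11 ≡ 2 (mod 3) and 3 ∣ 45, we get r ≡ 2 (mod 3).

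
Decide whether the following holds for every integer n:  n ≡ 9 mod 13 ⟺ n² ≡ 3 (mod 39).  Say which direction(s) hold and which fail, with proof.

(⇒) fails and (⇐) fails.

(→) This fails: take n = 22. Then 22 ≡ 9 (mod 13), but 22² = 484 ≡ 16 (mod 39), not 3.

(←) This fails: take n = 30. Then 30² = 900 ≡ 3 (mod 39), yet 30 ≡ 4 (mod 13), not 9.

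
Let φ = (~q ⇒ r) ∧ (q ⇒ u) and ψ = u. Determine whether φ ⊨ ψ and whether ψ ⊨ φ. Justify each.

Forward direction. This fails. Under u = F, r = T, q = F, the left side is true but the right side is false.

Converse. This fails. Under u = T, r = F, q = F, the left side is false but the right side is true.

Neither implication holds.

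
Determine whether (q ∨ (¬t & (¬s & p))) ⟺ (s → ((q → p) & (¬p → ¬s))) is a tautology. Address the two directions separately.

(→) This fails. Under q = T, p = F, t = F, s = T, the left side is true but the right side is false.

(←) This fails. Under q = F, p = F, t = F, s = F, the left side is false but the right side is true.

(⇒) fails and (⇐) fails.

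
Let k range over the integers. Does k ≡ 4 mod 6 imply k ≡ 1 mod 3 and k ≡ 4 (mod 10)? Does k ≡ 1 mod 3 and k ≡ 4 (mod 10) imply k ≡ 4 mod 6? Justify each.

(→) This fails: k = 10 gives 10 ≡ 4 (mod 6) but 10 ≡ 0 (mod 10), so the conjunction on the right does not hold.

(←) Conversely, if k ≡ 1 (mod 3) and k ≡ 4 (mod 10), then by the Chinese remainder theorem k ≡ 4 (mod 30). Since 4 ≡ 4 (mod 6) and 6 ∣ 30, we get k ≡ 4 (mod 6).

Only the reverse direction holds.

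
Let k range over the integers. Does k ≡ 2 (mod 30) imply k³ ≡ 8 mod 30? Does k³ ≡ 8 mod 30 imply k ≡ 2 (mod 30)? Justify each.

The biconditional holds.

(→) Suppose k ≡ 2 (mod 30). Write k = 30j + 2. Then (30j + 2)³ = 27000j³ + 5400j² + 360j + 8 = 30(900j³ + 180j² + 12j) + 8, so k³ ≡ 8 (mod 30).

(←) Conversely, suppose k³ ≡ 8 (mod 30). The only residue r in {0, …, 29} with r³ ≡ 8 (mod 30) is r = 2, so k ≡ 2 (mod 30).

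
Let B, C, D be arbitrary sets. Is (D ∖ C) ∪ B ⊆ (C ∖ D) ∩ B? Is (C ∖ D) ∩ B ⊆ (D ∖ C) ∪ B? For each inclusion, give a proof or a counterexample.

Only the reverse inclusion holds.

(⊆) This inclusion fails. Take B = {1}, C = ∅, D = ∅; then 1 ∈ (D ∖ C) ∪ B but 1 ∉ (C ∖ D) ∩ B.

(⊇) Let x ∈ (C ∖ D) ∩ B. Then x ∈ B ∩ C and x ∉ D, from which x ∈ (D ∖ C) ∪ B.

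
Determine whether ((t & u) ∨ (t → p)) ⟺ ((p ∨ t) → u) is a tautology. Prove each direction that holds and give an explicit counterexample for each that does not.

Only the converse holds.

Converse. Assume the antecedent. If u is true, (t & u) ∨ (t → p) reduces to true regardless of the other variables. If u is false, the antecedent forces (u = F, p = F, t = F), and (t & u) ∨ (t → p) holds there. Either way (t & u) ∨ (t → p) holds.

Forward direction. This fails. Under u = F, p = T, t = F, the left side is true but the right side is false.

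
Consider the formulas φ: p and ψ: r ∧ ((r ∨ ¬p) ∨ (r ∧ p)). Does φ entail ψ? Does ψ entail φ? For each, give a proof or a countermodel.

Forward direction. This fails. Under r = F, p = T, the left side is true but the right side is false.

Converse. This fails. Under r = T, p = F, the left side is false but the right side is true.

(⇒) fails and (⇐) fails.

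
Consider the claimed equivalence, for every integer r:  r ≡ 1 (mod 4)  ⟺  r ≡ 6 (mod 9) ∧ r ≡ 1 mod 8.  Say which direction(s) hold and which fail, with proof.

(⇒) fails; (⇐) holds.

(←) If r ≡ 6 (mod 9) and r ≡ 1 (mod 8), then by the Chinese remainder theorem r ≡ 33 (mod 72). Since 33 ≡ 1 (mod 4) and 4 ∣ 72, we get r ≡ 1 (mod 4).

(→) This fails: r = 1 gives 1 ≡ 1 (mod 4) but 1 ≡ 1 (mod 9), so the conjunction on the right does not hold.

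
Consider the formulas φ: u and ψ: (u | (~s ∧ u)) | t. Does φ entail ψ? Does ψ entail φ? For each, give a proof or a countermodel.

Only the forward implication holds.

(⟹) Assume the antecedent. If u is true, (u | (~s ∧ u)) | t reduces to true regardless of the other variables. If u is false, the antecedent cannot hold. Either way (u | (~s ∧ u)) | t holds.

(⟸) This fails. Under u = F, s = F, t = T, the left side is false but the right side is true.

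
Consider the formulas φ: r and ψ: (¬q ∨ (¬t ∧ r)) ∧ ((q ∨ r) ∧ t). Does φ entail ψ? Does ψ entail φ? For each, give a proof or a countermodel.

[⇒] This fails. Under q = F, r = T, t = F, the left side is true but the right side is false.

[⇐] Assume the antecedent. If q is true, the antecedent cannot hold. If q is false, the antecedent forces (q = F, r = T, t = T), and r holds there. Either way r holds.

Only the reverse direction holds.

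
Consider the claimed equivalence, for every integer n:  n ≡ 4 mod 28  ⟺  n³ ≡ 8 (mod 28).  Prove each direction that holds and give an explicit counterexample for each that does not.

[⇒] Suppose n ≡ 4 mod 28. Write n = 28j + 4. Then (28j + 4)³ = 21952j³ + 9408j² + 1344j + 64 = 28(784j³ + 336j² + 48j + 2) + 8, so n³ ≡ 8 (mod 28).

[⇐] This fails: take n = 2. Then 2³ = 8 ≡ 8 (mod 28), yet 2 ≡ 2 (mod 28), not 4.

The forward direction holds; the converse fails.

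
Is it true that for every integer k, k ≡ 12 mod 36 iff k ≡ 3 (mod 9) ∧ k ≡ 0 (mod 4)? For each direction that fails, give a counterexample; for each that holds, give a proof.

Both implications hold.

Converse. If k ≡ 3 (mod 9) and k ≡ 0 (mod 4), then by the Chinese remainder theorem k ≡ 12 (mod 36). This is exactly k ≡ 12 (mod 36).

Forward direction. Suppose k ≡ 12 (mod 36); write k = 36j + 12. Since 9 ∣ 36, reducing mod 9 gives k ≡ 12 ≡ 3 (mod 9); since 4 ∣ 36, reducing mod 4 gives k ≡ 12 ≡ 0 (mod 4).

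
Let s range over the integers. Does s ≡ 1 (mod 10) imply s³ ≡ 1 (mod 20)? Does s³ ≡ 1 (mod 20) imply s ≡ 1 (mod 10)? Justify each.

(⇒) This fails: take s = 11. Then 11 ≡ 1 (mod 10), but 11³ = 1331 ≡ 11 (mod 20), not 1.

(⇐) Conversely, the residues r modulo 20 with r³ ≡ 1 (mod 20) are exactly {1}, and each is ≡ 1 (mod 10).

Not equivalent: only (⇐) holds.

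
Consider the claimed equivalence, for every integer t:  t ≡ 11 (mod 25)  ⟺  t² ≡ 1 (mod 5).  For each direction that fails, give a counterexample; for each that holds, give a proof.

Only the forward direction holds.

[⇒] Suppose t ≡ 11 (mod 25). Then t² ≡ 11² = 121 (mod 25), and since 5 ∣ 25, also t² ≡ 1 (mod 5).

[⇐] This fails: take t = 1. Then 1² = 1 ≡ 1 (mod 5), yet 1 ≡ 1 (mod 25), not 11.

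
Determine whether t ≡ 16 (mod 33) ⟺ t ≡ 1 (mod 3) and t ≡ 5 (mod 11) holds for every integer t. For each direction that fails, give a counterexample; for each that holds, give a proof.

Both directions hold; the statement is true.

[⇒] Suppose t ≡ 16 (mod 33); write t = 33j + 16. Since 3 ∣ 33, reducing mod 3 gives t ≡ 16 ≡ 1 (mod 3); since 11 ∣ 33, reducing mod 11 gives t ≡ 16 ≡ 5 (mod 11).

[⇐] Conversely, if t ≡ 1 (mod 3) and t ≡ 5 (mod 11), then by the Chinese remainder theorem t ≡ 16 (mod 33). This is exactly t ≡ 16 (mod 33).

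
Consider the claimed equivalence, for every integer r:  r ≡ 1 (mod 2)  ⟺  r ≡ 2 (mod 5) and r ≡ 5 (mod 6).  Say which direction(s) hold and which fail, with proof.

Forward direction. This fails: r = 1 gives 1 ≡ 1 (mod 2) but 1 ≡ 1 (mod 5), so the conjunction on the right does not hold.

Converse. If r ≡ 2 (mod 5) and r ≡ 5 (mod 6), then by the Chinese remainder theorem r ≡ 17 (mod 30). Since 17 ≡ 1 (mod 2) and 2 ∣ 30, we get r ≡ 1 (mod 2).

Only the converse holds.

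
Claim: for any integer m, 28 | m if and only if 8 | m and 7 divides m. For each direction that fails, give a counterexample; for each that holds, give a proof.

The forward direction fails; the converse holds.

[⇒] This fails: take m = 28. Certainly 28 ∣ 28, but 8 ∤ 28.

[⇐] Suppose 8 ∣ m and 7 ∣ m. Any common multiple of 8 and 7 is a multiple of their lcm; here gcd(8, 7) = 1, so lcm(8, 7) = 8·7 = 56, so 56 ∣ m. Since 28 ∣ 56, it follows that 28 ∣ m.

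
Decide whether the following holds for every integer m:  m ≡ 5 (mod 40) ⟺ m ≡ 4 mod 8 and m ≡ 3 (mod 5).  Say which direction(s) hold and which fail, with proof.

(→) This fails: m = 5 gives 5 ≡ 5 (mod 40) but 5 ≡ 5 (mod 8), so the conjunction on the right does not hold.

(←) This fails: m = 28 satisfies both congruences on the right (28 ≡ 4 mod 8 and 28 ≡ 3 mod 5) yet 28 ≡ 28 (mod 40), not 5.

(⇒) fails and (⇐) fails.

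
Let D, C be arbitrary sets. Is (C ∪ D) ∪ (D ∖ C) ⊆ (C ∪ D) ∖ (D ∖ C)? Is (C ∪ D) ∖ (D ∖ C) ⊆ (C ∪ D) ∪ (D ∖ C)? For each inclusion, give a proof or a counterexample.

(⊆) fails; (⊇) holds.

(⊇) Let x ∈ (C ∪ D) ∖ (D ∖ C). Then either x ∈ C and x ∉ D; or x ∈ D ∩ C. In each case x ∈ (C ∪ D) ∪ (D ∖ C), so (C ∪ D) ∖ (D ∖ C) ⊆ (C ∪ D) ∪ (D ∖ C).

(⊆) This inclusion fails. Take D = {1}, C = ∅; then 1 ∈ (C ∪ D) ∪ (D ∖ C) but 1 ∉ (C ∪ D) ∖ (D ∖ C).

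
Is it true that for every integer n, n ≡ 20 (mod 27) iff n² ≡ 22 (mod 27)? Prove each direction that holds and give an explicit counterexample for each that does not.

(⟹) Suppose n ≡ 20 (mod 27). Write n = 27j + 20. Then (27j + 20)² = 729j² + 1080j + 400 = 27(27j² + 40j + 14) + 22, so n² ≡ 22 (mod 27).

(⟸) This fails: take n = 7. Then 7² = 49 ≡ 22 (mod 27), yet 7 ≡ 7 (mod 27), not 20.

Only the forward implication holds.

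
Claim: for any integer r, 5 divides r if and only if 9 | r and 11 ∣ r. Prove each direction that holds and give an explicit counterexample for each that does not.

[⇒] This fails: take r = 5. Certainly 5 ∣ 5, but 9 ∤ 5.

[⇐] This fails: take r = 99. Both 9 ∣ 99 and 11 ∣ 99, yet 99 is not a multiple of 5 (since 99 = 19·5 + 4), so 5 ∤ 99.

(⇒) fails and (⇐) fails.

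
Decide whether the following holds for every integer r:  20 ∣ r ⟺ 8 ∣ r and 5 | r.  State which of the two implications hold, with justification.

[⇐] Suppose 8 ∣ r and 5 ∣ r. Any common multiple of 8 and 5 is a multiple of their lcm; here gcd(8, 5) = 1, so lcm(8, 5) = 8·5 = 40, so 40 ∣ r. Since 20 ∣ 40, it follows that 20 ∣ r.

[⇒] This fails: take r = 20. Certainly 20 ∣ 20, but 8 ∤ 20.

Only the reverse direction holds.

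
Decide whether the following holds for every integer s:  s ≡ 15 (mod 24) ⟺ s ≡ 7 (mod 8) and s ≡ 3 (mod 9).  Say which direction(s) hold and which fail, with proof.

Only the reverse direction holds.

(⟹) This fails: s = 63 gives 63 ≡ 15 (mod 24) but 63 ≡ 0 (mod 9), so the conjunction on the right does not hold.

(⟸) Conversely, if s ≡ 7 (mod 8) and s ≡ 3 (mod 9), then by the Chinese remainder theorem s ≡ 39 (mod 72). Since 39 ≡ 15 (mod 24) and 24 ∣ 72, we get s ≡ 15 (mod 24).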